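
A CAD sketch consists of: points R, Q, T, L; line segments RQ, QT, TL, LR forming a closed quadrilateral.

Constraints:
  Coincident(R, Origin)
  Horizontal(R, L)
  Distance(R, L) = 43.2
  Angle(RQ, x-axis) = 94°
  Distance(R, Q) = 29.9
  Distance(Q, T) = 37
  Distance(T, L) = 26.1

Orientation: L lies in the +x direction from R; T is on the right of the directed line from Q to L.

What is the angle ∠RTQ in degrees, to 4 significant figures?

52.76°

Checks: |QT| = 37.00 ✓; |TL| = 26.10 ✓.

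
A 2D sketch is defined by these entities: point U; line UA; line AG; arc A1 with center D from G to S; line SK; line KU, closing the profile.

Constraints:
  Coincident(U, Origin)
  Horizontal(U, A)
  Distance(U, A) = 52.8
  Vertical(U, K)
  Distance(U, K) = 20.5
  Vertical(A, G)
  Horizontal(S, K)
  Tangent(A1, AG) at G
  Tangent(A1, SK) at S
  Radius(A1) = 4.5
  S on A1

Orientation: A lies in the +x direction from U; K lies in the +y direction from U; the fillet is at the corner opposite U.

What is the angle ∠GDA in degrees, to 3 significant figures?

74.3°

U is at the origin; U and A share the same y with |UA| = 52.8 and A on the +x side, so A = (52.8, 0.00). UK is vertical with |UK| = 20.5 and K on the +y side, so K = (0.00, 20.5). The virtual corner opposite U is at (52.8, 20.5). Since A1 is tangent to AG there, DG ⟂ AG and A1 meets SK tangentially, so DS is at right angles to SK, with radius 4.5, so the center D sits 4.5 in from both sides at D = (48.3, 16.0). That places the tangent points at G = (52.8, 16.0) on AG and S = (48.3, 20.5) on SK. Then cos ∠GDA = DG·DA / (|DG||DA|), giving 74.3°.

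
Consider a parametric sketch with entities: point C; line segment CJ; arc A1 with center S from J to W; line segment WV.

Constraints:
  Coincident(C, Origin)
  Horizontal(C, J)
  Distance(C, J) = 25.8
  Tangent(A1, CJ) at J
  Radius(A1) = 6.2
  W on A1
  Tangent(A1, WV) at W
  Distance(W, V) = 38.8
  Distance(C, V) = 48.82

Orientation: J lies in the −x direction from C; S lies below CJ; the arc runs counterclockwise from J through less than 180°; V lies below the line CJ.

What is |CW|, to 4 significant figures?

32.71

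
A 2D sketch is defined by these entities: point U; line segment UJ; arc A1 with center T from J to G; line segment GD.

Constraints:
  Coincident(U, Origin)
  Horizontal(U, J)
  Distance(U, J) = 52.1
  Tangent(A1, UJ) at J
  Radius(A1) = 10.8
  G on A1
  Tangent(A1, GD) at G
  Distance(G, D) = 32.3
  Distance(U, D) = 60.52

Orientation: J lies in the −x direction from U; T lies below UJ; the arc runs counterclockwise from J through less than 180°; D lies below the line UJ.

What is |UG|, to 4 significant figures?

63.25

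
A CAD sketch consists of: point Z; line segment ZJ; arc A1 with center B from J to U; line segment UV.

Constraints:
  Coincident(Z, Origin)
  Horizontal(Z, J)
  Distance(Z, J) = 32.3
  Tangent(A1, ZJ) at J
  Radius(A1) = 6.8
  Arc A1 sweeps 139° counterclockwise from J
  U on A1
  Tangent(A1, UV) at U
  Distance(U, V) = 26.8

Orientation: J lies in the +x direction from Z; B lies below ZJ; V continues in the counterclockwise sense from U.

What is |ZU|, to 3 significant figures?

30.3

Since A1 is tangent to ZJ there, BJ ⟂ ZJ, so B = J + (0, -6.8) = (32.3, -6.80). On A1, J sits at bearing 90° from B; a 139° counterclockwise sweep puts U at bearing 229°, so U = B + 6.8·(cos 229°, sin 229°) = (27.8, -11.9). Then |ZU| = |U − Z| = 30.3.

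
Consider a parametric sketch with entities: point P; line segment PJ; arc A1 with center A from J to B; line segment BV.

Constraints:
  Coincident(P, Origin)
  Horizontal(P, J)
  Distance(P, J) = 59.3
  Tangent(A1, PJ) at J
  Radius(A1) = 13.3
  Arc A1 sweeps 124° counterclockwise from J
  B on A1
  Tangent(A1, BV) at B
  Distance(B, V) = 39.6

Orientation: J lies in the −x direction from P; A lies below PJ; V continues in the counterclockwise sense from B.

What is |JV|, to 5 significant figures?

54.709

P is at the origin; PJ is horizontal with |PJ| = 59.3 and J on the −x side, so J = (-59.300, 0.0000). Since A1 is tangent to PJ there, AJ ⟂ PJ, so A = J + (0, -13.3) = (-59.300, -13.300). On A1, J sits at bearing 90° from A; a 124° counterclockwise sweep puts B at bearing 214°, so B = A + 13.3·(cos 214°, sin 214°) = (-70.326, -20.737). The tangent condition forces AB to be normal to BV, so BV runs along (−sin 214°, cos 214°); with |BV| = 39.6, V = (-48.182, -53.567). Then |JV| = |V − J| = 54.709.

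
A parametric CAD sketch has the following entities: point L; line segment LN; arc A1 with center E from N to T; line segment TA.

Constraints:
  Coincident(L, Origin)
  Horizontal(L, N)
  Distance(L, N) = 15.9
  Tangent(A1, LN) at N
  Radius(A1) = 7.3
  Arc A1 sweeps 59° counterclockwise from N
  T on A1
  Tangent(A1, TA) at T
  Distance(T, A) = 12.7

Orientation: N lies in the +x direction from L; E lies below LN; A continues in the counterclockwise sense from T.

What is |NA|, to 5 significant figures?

19.285

L is at the origin; LN is horizontal with |LN| = 15.9 and N on the +x side, so N = (15.900, 0.0000). Since A1 is tangent to LN there, EN ⟂ LN, so E = N + (0, -7.3) = (15.900, -7.3000). On A1, N sits at bearing 90° from E; a 59° counterclockwise sweep puts T at bearing 149°, so T = E + 7.3·(cos 149°, sin 149°) = (9.6427, -3.5402). A1 meets TA tangentially, so ET is at right angles to TA, so TA runs along (−sin 149°, cos 149°); with |TA| = 12.7, A = (3.1017, -14.426). Then |NA| = |A − N| = 19.285.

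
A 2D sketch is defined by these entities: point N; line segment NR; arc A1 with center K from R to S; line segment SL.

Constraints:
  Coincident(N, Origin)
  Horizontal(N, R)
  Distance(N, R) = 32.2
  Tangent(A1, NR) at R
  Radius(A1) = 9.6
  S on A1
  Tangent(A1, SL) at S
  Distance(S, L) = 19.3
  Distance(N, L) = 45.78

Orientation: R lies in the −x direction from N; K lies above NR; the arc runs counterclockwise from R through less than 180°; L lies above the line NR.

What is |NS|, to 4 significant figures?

27.91

Checks: |KS| = 9.600 ✓; ∠(KS, SL) = 90.00° ✓; |SL| = 19.30 ✓; |NL| = 45.78 ✓.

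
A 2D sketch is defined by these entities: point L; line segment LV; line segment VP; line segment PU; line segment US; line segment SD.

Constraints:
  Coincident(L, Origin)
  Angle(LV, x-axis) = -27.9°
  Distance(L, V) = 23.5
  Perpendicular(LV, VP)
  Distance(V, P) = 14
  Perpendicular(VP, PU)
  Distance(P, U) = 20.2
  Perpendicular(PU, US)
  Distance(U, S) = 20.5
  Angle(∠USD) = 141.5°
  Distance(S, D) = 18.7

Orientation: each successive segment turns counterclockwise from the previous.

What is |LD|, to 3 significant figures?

25.9

L is at the origin; LV runs at -27.9° with length 23.5, so V = (20.8, -11.0). LV is perpendicular to VP, so VP runs at 62.1°; with |VP| = 14.0, P = (27.3, 1.38). VP is perpendicular to PU, so PU runs at 152°; with |PU| = 20.2, U = (9.47, 10.8). The perpendicularity gives US at right angles to PU, so US runs at -118°; with |US| = 20.5, S = (-0.125, -7.29). ∠USD = 141.5° gives SD at -79.4° from the x-axis; with |SD| = 18.7, D = (3.31, -25.7). Then |LD| = |D − L| = 25.9.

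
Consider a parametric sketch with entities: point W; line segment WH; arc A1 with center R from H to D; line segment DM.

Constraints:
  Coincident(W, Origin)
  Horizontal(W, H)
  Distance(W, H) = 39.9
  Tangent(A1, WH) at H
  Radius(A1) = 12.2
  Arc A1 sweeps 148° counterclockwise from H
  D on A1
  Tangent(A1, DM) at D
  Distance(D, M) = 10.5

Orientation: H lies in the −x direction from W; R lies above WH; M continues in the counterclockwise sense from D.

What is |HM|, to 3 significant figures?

28.2

W is at the origin; W and H share the same y with |WH| = 39.9 and H on the −x side, so H = (-39.9, 0.00). Tangency of A1 to WH means the radius RH is perpendicular to WH, so R = H + (0, 12.2) = (-39.9, 12.2). On A1, H sits at bearing -90° from R; a 148° counterclockwise sweep puts D at bearing 58°, so D = R + 12.2·(cos 58°, sin 58°) = (-33.4, 22.5). Since A1 is tangent to DM there, RD ⟂ DM, so DM runs along (−sin 58°, cos 58°); with |DM| = 10.5, M = (-42.3, 28.1). Then |HM| = |M − H| = 28.2.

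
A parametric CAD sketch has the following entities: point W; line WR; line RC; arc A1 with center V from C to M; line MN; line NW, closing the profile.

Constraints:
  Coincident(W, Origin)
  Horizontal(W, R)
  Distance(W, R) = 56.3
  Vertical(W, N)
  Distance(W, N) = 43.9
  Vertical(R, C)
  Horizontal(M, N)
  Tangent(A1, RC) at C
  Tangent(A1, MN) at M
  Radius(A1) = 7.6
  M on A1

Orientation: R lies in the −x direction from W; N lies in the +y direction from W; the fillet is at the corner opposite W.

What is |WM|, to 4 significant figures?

65.57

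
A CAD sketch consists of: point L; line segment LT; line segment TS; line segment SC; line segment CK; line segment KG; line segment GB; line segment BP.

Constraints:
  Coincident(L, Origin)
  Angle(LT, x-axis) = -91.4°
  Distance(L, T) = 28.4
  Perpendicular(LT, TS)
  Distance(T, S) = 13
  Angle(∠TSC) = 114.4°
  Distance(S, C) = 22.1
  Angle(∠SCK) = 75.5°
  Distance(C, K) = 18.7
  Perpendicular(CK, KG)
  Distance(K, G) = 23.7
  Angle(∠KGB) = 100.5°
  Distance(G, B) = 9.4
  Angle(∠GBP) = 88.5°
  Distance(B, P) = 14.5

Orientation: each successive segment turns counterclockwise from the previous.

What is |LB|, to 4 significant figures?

32.79

L is at the origin; LT runs at -91.4° with length 28.4, so T = (-0.6939, -28.39). The perpendicularity gives TS at right angles to LT, so TS runs at -1.400°; with |TS| = 13.0, S = (12.30, -28.71). ∠TSC = 114.4° gives SC at 64.20° from the x-axis; with |SC| = 22.1, C = (21.92, -8.812). ∠SCK = 75.5° gives CK at 168.7° from the x-axis; with |CK| = 18.7, K = (3.583, -5.148). CK ⟂ KG, so KG runs at -101.3°; with |KG| = 23.7, G = (-1.061, -28.39). ∠KGB = 100.5° gives GB at -21.80° from the x-axis; with |GB| = 9.4, B = (7.667, -31.88). Then |LB| = |B − L| = 32.79.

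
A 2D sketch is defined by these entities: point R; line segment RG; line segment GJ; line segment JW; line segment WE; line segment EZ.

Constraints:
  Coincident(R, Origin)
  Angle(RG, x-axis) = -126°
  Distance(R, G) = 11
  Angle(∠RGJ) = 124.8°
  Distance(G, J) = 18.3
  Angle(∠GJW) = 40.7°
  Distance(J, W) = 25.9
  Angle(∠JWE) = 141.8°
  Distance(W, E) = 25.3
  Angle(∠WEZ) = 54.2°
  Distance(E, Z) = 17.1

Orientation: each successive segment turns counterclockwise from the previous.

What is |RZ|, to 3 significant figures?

12.2

∠JWE = 141.8° gives WE at 107° from the x-axis; with |WE| = 25.3, E = (1.77, 22.1). ∠WEZ = 54.2° gives EZ at -128° from the x-axis; with |EZ| = 17.1, Z = (-8.64, 8.58). Then |RZ| = |Z − R| = 12.2.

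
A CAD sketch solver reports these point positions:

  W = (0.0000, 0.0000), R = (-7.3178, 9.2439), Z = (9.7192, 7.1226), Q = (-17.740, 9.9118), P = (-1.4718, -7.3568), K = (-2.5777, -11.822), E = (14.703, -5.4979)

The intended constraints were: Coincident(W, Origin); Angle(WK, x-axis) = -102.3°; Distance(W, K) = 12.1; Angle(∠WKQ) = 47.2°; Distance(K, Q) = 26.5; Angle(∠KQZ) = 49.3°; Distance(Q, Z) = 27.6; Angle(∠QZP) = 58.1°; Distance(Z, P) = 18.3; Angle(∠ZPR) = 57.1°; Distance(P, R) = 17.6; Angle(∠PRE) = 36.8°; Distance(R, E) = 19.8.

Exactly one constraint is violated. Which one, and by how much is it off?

Distance(R, E) = 19.8 — off by 6.70.

W = (0.00, 0.00) ✓; WK at -102.3° ✓; |WK| = 12.10 ✓; ∠WKQ = 47.20° ✓; |KQ| = 26.50 ✓; ∠KQZ = 49.30° ✓; |QZ| = 27.60 ✓; ∠QZP = 58.10° ✓; |ZP| = 18.30 ✓; ∠ZPR = 57.10° ✓; |PR| = 17.60 ✓; ∠PRE = 36.80° ✓; |RE| = 26.50 ✗.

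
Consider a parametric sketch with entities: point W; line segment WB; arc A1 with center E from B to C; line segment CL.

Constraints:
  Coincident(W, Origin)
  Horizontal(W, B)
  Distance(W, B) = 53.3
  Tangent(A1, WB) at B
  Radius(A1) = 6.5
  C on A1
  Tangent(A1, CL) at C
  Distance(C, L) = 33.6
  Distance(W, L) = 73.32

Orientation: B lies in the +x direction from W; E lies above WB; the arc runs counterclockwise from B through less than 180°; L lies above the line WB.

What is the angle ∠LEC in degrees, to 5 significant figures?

79.051°

W is at the origin; WB is horizontal with |WB| = 53.3 and B on the +x side, so B = (53.300, 0.0000). A1 meets WB tangentially, so EB is at right angles to WB, so E = B + (0, 6.5) = (53.300, 6.5000). Since EC ⟂ CL (tangency), |EL| = √(6.5² + 33.6²) = 34.223 regardless of where C sits on A1. So L lies on both circle(W, 73.32) and circle(E, 34.223); the above-WB intersection is L = (61.649, 39.689). C is the foot of the tangent from L: C = (59.790, 6.1404).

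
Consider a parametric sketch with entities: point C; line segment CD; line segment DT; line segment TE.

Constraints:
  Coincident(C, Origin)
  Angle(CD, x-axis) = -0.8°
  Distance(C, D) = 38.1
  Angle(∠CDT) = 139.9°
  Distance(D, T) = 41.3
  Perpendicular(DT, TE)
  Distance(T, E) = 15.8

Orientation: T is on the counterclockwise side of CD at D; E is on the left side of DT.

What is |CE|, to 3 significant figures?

71.0

C is at the origin; CD runs at -0.8° with length 38.1, so D = 38.1·(cos -0.8°, sin -0.8°) = (38.1, -0.532). ∠CDT = 139.9°, so DT runs at -0.8° + (180° − 139.9°) = 39.3° from the x-axis; with |DT| = 41.3, T = D + 41.3·(cos 39.3°, sin 39.3°) = (70.1, 25.6). The perpendicularity gives TE at right angles to DT; with |TE| = 15.8 on the left of DT, E = T + 15.8·(-0.633, 0.774) = (60.0, 37.9). Then |CE| = |E − C| = 71.0.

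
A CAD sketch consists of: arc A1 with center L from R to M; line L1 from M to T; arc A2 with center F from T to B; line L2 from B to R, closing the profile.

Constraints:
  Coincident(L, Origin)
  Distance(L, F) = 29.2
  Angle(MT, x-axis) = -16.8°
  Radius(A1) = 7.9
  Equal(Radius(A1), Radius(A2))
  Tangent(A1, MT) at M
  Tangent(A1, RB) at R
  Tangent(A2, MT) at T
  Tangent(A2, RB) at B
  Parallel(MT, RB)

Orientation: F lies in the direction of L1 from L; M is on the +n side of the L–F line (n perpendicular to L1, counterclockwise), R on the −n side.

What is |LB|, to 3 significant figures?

30.2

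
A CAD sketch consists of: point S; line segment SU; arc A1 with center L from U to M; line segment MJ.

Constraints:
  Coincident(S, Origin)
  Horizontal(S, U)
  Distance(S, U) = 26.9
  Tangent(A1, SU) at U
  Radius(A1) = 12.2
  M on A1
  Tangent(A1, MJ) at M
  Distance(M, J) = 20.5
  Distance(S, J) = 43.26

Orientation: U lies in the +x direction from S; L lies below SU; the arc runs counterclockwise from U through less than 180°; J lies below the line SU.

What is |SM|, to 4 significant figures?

23.32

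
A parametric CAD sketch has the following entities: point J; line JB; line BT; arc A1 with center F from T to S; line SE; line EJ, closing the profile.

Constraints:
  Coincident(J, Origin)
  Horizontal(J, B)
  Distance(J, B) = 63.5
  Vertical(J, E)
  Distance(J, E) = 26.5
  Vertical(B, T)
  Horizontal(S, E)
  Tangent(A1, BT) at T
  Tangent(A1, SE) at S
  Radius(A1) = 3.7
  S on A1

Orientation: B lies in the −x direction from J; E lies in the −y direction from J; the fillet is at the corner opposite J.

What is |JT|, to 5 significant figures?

67.469

The virtual corner opposite J is at (-63.500, -26.500). Since A1 is tangent to BT there, FT ⟂ BT and since A1 is tangent to SE there, FS ⟂ SE, with radius 3.7, so the center F sits 3.7 in from both sides at F = (-59.800, -22.800). That places the tangent points at T = (-63.500, -22.800) on BT and S = (-59.800, -26.500) on SE. Then |JT| = |T − J| = 67.469.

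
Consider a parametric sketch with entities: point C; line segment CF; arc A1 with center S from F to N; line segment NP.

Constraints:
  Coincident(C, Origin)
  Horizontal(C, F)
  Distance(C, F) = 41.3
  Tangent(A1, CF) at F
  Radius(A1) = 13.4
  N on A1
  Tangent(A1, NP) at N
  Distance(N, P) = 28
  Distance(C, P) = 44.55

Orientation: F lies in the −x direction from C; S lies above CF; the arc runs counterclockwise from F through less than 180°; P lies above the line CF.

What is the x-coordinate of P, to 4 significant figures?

-22.76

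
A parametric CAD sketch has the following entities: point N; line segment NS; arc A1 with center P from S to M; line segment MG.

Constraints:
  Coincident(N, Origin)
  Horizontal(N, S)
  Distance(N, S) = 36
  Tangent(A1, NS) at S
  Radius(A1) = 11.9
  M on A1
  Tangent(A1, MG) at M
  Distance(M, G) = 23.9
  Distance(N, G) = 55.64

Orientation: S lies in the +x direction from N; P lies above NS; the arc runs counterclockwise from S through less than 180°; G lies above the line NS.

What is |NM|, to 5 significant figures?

49.813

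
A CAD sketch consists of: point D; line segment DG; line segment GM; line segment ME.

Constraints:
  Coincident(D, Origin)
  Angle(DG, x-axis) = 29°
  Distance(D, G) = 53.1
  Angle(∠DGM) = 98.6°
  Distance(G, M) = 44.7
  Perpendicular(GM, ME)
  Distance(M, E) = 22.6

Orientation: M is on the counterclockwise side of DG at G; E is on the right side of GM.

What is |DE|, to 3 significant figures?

91.7

D is at the origin; DG runs at 29.0° with length 53.1, so G = 53.1·(cos 29.0°, sin 29.0°) = (46.4, 25.7). ∠DGM = 98.6°, so GM runs at 29.0° + (180° − 98.6°) = 110° from the x-axis; with |GM| = 44.7, M = G + 44.7·(cos 110°, sin 110°) = (30.9, 67.6). The perpendicularity gives ME at right angles to GM; with |ME| = 22.6 on the right of GM, E = M + 22.6·(0.937, 0.349) = (52.0, 75.5). Then |DE| = |E − D| = 91.7.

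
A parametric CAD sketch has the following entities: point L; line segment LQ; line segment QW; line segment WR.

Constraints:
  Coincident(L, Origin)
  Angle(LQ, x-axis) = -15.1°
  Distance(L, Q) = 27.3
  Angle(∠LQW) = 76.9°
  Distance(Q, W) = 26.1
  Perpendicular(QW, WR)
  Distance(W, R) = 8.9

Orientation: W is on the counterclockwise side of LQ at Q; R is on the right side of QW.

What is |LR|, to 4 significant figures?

40.69

L is at the origin; LQ runs at -15.1° with length 27.3, so Q = 27.3·(cos -15.1°, sin -15.1°) = (26.36, -7.112). ∠LQW = 76.9°, so QW runs at -15.1° + (180° − 76.9°) = 88.00° from the x-axis; with |QW| = 26.1, W = Q + 26.1·(cos 88.00°, sin 88.00°) = (27.27, 18.97). QW is perpendicular to WR; with |WR| = 8.9 on the right of QW, R = W + 8.9·(0.9994, -0.03490) = (36.16, 18.66). Then |LR| = |R − L| = 40.69.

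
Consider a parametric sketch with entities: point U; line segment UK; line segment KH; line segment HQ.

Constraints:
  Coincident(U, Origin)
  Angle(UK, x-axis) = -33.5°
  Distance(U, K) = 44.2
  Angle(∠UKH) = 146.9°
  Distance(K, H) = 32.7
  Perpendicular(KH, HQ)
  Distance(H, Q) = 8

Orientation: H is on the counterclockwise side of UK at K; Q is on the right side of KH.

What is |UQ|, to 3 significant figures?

76.8

U is at the origin; UK runs at -33.5° with length 44.2, so K = 44.2·(cos -33.5°, sin -33.5°) = (36.9, -24.4). ∠UKH = 146.9°, so KH runs at -33.5° + (180° − 146.9°) = -0.400° from the x-axis; with |KH| = 32.7, H = K + 32.7·(cos -0.400°, sin -0.400°) = (69.6, -24.6). KH ⟂ HQ; with |HQ| = 8.0 on the right of KH, Q = H + 8.0·(-0.00698, -1.00) = (69.5, -32.6). Then |UQ| = |Q − U| = 76.8.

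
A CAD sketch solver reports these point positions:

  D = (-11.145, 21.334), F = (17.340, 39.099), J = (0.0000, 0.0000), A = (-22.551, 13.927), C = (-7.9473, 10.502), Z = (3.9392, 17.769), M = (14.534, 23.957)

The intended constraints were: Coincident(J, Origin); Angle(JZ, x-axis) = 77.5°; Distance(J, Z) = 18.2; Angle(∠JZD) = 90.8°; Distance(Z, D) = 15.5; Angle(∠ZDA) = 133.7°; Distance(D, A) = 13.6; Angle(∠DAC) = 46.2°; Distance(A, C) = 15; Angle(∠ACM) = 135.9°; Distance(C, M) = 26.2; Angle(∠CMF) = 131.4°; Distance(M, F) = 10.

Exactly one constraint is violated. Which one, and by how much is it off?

Distance(M, F) = 10 — off by 5.40.

J = (0.00, 0.00) ✓; JZ at 77.50° ✓; |JZ| = 18.20 ✓; ∠JZD = 90.80° ✓; |ZD| = 15.50 ✓; ∠ZDA = 133.7° ✓; |DA| = 13.60 ✓; ∠DAC = 46.20° ✓; |AC| = 15.00 ✓; ∠ACM = 135.9° ✓; |CM| = 26.20 ✓; ∠CMF = 131.4° ✓; |MF| = 15.40 ✗.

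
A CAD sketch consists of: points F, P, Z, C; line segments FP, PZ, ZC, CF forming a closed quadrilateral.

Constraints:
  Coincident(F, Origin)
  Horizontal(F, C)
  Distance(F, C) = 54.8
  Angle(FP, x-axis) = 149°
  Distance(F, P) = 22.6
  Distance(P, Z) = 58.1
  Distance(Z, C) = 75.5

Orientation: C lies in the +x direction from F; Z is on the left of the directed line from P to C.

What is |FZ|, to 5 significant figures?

62.255

Checks: |PZ| = 58.10 ✓; |ZC| = 75.50 ✓.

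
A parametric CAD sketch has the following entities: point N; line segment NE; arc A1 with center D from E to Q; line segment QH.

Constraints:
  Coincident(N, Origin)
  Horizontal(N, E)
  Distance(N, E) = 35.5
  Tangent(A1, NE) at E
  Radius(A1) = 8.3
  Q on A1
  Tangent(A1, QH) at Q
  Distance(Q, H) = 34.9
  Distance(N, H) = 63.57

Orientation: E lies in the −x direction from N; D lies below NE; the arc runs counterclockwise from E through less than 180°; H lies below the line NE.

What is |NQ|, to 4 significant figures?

44.36

Checks: N.y = 0.00, E.y = 0.00 ✓; |DQ| = 8.300 ✓; ∠(DQ, QH) = 90.00° ✓; |QH| = 34.90 ✓; |NH| = 63.57 ✓.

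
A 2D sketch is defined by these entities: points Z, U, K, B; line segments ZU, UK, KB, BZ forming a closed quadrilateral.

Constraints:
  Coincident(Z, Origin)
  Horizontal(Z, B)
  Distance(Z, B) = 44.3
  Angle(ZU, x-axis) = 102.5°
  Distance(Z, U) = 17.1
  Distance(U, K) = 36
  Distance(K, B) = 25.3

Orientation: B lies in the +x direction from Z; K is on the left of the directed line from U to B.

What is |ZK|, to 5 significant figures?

38.778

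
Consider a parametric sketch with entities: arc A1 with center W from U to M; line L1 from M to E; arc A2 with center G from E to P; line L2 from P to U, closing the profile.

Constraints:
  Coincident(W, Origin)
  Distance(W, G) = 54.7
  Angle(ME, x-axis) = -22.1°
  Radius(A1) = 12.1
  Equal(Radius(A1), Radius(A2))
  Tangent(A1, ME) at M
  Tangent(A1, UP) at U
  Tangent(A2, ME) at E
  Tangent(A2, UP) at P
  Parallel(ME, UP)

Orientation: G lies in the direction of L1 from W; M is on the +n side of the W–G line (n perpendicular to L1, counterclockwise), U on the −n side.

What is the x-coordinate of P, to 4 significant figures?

46.13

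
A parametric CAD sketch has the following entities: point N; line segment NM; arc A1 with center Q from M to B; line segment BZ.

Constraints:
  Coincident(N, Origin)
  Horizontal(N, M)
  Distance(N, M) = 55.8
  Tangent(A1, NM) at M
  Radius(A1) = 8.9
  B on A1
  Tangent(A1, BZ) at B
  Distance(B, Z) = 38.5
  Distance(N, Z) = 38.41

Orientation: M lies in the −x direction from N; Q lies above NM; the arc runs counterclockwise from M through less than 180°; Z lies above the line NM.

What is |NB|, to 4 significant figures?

49.40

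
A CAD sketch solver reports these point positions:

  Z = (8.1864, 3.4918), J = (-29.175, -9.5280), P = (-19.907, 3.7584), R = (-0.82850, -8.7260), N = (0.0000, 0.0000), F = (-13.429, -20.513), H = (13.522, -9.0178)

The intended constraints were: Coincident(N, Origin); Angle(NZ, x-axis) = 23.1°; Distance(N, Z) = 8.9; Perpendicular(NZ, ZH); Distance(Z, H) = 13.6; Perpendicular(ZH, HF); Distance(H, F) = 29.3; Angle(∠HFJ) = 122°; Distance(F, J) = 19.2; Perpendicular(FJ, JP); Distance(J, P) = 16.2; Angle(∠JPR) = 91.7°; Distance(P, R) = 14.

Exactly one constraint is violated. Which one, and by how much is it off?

Distance(P, R) = 14 — off by 8.80.

N = (0.00, 0.00) ✓; NZ at 23.10° ✓; |NZ| = 8.900 ✓; ∠(NZ, ZH) = 90.00° ✓; |ZH| = 13.60 ✓; ∠(ZH, HF) = 90.00° ✓; |HF| = 29.30 ✓; ∠HFJ = 122.0° ✓; |FJ| = 19.20 ✓; ∠(FJ, JP) = 90.00° ✓; |JP| = 16.20 ✓; ∠JPR = 91.70° ✓; |PR| = 22.80 ✗.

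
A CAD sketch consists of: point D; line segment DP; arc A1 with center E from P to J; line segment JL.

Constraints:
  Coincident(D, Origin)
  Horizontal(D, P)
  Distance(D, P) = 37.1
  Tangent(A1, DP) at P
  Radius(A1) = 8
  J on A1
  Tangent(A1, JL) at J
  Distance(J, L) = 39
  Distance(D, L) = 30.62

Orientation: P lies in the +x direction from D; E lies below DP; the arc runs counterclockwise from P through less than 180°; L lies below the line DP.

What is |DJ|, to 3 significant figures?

31.5

D is at the origin; DP is horizontal with |DP| = 37.1 and P on the +x side, so P = (37.1, 0.00). The tangent condition forces EP to be normal to DP, so E = P + (0, -8) = (37.1, -8.00). Since EJ ⟂ JL (tangency), |EL| = √(8.0² + 39.0²) = 39.8 regardless of where J sits on A1. So L lies on both circle(D, 30.62) and circle(E, 39.8); the below-DP intersection is L = (4.15, -30.3). J is the foot of the tangent from L: J = (31.4, -2.42).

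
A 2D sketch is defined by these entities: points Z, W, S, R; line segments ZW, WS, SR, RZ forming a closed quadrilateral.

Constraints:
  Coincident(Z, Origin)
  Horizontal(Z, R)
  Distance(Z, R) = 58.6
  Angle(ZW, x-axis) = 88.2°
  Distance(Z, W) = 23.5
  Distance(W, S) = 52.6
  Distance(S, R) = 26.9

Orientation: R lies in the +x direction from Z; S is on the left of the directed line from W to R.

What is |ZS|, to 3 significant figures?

59.4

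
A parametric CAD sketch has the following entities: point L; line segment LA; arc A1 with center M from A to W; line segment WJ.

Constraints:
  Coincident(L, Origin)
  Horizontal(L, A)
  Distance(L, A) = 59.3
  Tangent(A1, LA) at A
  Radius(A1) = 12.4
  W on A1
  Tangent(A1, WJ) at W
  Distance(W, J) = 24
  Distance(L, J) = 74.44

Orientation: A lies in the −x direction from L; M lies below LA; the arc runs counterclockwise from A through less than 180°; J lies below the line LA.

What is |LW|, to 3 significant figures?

72.9

Checks: |MW| = 12.40 ✓; ∠(MW, WJ) = 90.00° ✓; |WJ| = 24.00 ✓; |LJ| = 74.44 ✓.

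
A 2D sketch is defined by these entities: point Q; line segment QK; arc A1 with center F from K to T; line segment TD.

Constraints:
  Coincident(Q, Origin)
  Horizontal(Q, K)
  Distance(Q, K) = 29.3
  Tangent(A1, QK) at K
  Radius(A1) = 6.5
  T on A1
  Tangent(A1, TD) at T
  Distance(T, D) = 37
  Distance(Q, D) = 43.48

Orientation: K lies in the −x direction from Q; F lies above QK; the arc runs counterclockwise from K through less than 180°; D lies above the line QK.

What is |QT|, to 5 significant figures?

23.513

Q is at the origin; QK is horizontal with |QK| = 29.3 and K on the −x side, so K = (-29.300, 0.0000). Since A1 is tangent to QK there, FK ⟂ QK, so F = K + (0, 6.5) = (-29.300, 6.5000). Since FT ⟂ TD (tangency), |FD| = √(6.5² + 37.0²) = 37.567 regardless of where T sits on A1. So D lies on both circle(Q, 43.48) and circle(F, 37.567); the above-QK intersection is D = (-14.452, 41.008). T is the foot of the tangent from D: T = (-22.975, 5.0028).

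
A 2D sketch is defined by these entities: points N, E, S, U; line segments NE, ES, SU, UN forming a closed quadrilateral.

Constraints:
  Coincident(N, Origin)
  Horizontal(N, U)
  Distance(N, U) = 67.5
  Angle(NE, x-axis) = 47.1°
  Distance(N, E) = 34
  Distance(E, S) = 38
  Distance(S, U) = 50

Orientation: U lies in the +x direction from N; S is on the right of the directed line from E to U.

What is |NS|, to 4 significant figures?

23.12

Checks: |ES| = 38.00 ✓; |SU| = 50.00 ✓.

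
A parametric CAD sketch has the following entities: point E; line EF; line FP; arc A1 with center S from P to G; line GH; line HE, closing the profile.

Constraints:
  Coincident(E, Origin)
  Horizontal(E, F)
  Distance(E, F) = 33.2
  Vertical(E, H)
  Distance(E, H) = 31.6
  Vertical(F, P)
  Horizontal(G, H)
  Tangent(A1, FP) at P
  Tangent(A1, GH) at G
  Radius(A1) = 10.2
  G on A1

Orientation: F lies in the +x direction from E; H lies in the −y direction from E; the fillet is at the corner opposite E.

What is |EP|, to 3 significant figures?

39.5

E is at the origin; E and F share the same y with |EF| = 33.2 and F on the +x side, so F = (33.2, 0.00). EH is vertical with |EH| = 31.6 and H on the −y side, so H = (0.00, -31.6). The virtual corner opposite E is at (33.2, -31.6). Since A1 is tangent to FP there, SP ⟂ FP and since A1 is tangent to GH there, SG ⟂ GH, with radius 10.2, so the center S sits 10.2 in from both sides at S = (23.0, -21.4). That places the tangent points at P = (33.2, -21.4) on FP and G = (23.0, -31.6) on GH. Then |EP| = |P − E| = 39.5.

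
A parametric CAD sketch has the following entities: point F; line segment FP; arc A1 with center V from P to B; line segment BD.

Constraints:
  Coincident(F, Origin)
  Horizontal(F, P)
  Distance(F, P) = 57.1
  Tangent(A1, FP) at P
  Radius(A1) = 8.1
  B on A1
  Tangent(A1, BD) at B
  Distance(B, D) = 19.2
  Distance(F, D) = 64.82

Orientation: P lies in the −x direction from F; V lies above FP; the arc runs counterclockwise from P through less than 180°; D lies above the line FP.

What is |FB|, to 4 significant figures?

51.11

Checks: |FP| = 57.10 ✓; |VB| = 8.100 ✓; ∠(VB, BD) = 90.00° ✓; |BD| = 19.20 ✓; |FD| = 64.82 ✓.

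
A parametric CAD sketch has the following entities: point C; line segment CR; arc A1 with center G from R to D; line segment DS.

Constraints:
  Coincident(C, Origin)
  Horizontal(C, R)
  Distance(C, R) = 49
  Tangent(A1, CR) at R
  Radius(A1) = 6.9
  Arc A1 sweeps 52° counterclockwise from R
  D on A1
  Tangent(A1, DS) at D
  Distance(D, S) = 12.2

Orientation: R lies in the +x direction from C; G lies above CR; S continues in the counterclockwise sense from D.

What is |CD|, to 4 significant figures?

54.50

Since A1 is tangent to CR there, GR ⟂ CR, so G = R + (0, 6.9) = (49.00, 6.900). On A1, R sits at bearing -90° from G; a 52° counterclockwise sweep puts D at bearing -38°, so D = G + 6.9·(cos -38°, sin -38°) = (54.44, 2.652). Then |CD| = |D − C| = 54.50.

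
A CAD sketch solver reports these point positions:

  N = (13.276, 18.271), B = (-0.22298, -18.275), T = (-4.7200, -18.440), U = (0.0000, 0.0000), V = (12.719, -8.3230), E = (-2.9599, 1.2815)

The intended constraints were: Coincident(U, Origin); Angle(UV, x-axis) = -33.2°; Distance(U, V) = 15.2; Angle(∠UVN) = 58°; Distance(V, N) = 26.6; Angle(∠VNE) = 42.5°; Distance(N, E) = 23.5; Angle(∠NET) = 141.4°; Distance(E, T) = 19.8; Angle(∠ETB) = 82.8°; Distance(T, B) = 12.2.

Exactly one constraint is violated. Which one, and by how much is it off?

Distance(T, B) = 12.2 — off by 7.70.

U = (0.00, 0.00) ✓; UV at -33.20° ✓; |UV| = 15.20 ✓; ∠UVN = 58.00° ✓; |VN| = 26.60 ✓; ∠VNE = 42.50° ✓; |NE| = 23.50 ✓; ∠NET = 141.4° ✓; |ET| = 19.80 ✓; ∠ETB = 82.80° ✓; |TB| = 4.500 ✗.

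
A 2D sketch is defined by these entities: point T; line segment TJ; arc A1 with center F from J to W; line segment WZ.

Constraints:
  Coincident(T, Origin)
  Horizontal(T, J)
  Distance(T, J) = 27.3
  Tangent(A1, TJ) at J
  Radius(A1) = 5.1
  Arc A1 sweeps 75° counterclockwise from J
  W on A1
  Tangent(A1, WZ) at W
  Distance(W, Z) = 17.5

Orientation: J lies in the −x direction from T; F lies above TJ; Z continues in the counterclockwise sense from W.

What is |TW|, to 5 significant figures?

22.691

T is at the origin; TJ is horizontal with |TJ| = 27.3 and J on the −x side, so J = (-27.300, 0.0000). Tangency of A1 to TJ means the radius FJ is perpendicular to TJ, so F = J + (0, 5.1) = (-27.300, 5.1000). On A1, J sits at bearing -90° from F; a 75° counterclockwise sweep puts W at bearing -15°, so W = F + 5.1·(cos -15°, sin -15°) = (-22.374, 3.7800). Then |TW| = |W − T| = 22.691.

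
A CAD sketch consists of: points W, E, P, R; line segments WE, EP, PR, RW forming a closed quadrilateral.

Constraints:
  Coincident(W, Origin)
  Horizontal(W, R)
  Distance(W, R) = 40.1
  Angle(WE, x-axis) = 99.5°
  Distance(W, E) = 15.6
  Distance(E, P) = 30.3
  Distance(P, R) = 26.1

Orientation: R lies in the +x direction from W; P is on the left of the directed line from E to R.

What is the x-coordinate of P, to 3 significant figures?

26.9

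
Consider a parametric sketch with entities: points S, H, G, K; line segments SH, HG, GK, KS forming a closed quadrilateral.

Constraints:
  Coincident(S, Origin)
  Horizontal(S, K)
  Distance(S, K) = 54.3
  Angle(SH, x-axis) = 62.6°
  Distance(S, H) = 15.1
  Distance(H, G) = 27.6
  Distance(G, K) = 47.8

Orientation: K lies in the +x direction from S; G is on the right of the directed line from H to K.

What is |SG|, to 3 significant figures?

16.6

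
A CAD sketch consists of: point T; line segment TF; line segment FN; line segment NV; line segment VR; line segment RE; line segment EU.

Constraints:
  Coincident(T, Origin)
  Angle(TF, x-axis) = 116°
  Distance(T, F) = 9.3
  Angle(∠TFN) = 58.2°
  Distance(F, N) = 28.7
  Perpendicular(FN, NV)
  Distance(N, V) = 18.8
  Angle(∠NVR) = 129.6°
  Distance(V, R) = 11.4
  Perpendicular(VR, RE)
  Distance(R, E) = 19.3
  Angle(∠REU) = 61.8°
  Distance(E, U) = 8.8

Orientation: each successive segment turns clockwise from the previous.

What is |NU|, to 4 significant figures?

15.64

VR ⟂ RE, so RE runs at 123.8°; with |RE| = 19.3, E = (2.367, -3.549). ∠REU = 61.8° gives EU at 5.600° from the x-axis; with |EU| = 8.8, U = (11.12, -2.690). Then |NU| = |U − N| = 15.64.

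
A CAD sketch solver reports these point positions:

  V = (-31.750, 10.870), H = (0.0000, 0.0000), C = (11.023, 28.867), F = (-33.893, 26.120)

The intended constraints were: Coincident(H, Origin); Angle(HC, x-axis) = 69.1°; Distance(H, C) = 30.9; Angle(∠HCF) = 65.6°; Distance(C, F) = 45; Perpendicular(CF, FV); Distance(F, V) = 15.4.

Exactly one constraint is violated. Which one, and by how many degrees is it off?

Perpendicular(CF, FV) — off by 4.50°.

H = (0.00, 0.00) ✓; HC at 69.10° ✓; |HC| = 30.90 ✓; ∠HCF = 65.60° ✓; |CF| = 45.00 ✓; ∠(CF, FV) = 94.50° ✗; |FV| = 15.40 ✓.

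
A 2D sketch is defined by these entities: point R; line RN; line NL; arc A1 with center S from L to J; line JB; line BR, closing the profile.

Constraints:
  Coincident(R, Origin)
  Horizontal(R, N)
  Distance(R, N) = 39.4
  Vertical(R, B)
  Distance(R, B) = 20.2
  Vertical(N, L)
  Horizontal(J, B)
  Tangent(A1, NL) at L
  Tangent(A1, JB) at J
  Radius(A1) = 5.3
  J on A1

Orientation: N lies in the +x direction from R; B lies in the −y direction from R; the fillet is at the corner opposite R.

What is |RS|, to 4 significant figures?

37.21

R is at the origin; RN is horizontal with |RN| = 39.4 and N on the +x side, so N = (39.40, 0.000). R and B share the same x with |RB| = 20.2 and B on the −y side, so B = (0.000, -20.20). The virtual corner opposite R is at (39.40, -20.20). Since A1 is tangent to NL there, SL ⟂ NL and since A1 is tangent to JB there, SJ ⟂ JB, with radius 5.3, so the center S sits 5.3 in from both sides at S = (34.10, -14.90). Then |RS| = |S − R| = 37.21.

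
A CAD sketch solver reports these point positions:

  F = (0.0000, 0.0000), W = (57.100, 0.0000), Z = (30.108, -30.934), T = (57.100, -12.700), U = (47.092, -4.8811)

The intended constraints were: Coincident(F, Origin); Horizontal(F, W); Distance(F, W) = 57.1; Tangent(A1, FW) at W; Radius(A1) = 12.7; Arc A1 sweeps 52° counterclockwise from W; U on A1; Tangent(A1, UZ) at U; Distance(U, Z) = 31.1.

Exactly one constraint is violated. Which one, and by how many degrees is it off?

Tangent(A1, UZ) at U — off by 4.90°.

F = (0.00, 0.00) ✓; F.y = 0.00, W.y = 0.00 ✓; |FW| = 57.10 ✓; ∠(TW, WF) = 90.00° ✓; |TW| = 12.70 ✓; bearing(T→U) − bearing(T→W) = 52.00° ✓; |TU| = 12.70 ✓; ∠(TU, UZ) = 85.10° ✗; |UZ| = 31.10 ✓.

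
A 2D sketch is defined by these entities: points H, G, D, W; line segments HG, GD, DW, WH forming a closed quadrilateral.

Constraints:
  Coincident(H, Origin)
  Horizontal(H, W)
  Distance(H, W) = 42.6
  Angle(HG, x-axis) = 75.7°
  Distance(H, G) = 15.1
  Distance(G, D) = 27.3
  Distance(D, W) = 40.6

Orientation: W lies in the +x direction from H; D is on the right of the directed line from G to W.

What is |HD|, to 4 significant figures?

13.29

H is at the origin; H and W share the same y with |HW| = 42.6 and W in +x, so W = (42.6, 0). HG runs at 75.7° with |HG| = 15.1, so G = (3.730, 14.63). D is determined by |GD| = 27.3 and |DW| = 40.6 together: it lies at the intersection of circle(G, 27.3) and circle(W, 40.6). With |GW| = 41.53, the foot of the radical line on GW is 9.895 from G and the perpendicular offset is √(27.3² − 9.895²) = 25.44. Taking the right-of-GW solution: D = (4.026, -12.67).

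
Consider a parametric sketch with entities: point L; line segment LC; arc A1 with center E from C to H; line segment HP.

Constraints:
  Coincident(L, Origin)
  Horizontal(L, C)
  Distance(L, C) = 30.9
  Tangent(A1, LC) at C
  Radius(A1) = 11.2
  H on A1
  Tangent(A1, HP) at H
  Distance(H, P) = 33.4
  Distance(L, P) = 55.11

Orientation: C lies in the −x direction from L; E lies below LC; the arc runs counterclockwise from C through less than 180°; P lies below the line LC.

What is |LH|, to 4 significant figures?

44.07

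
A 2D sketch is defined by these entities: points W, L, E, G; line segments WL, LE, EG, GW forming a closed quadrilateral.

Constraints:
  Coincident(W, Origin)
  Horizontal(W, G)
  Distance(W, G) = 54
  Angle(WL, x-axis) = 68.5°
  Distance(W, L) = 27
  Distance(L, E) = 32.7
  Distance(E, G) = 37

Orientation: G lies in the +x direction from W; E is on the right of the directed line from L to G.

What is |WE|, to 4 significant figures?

18.82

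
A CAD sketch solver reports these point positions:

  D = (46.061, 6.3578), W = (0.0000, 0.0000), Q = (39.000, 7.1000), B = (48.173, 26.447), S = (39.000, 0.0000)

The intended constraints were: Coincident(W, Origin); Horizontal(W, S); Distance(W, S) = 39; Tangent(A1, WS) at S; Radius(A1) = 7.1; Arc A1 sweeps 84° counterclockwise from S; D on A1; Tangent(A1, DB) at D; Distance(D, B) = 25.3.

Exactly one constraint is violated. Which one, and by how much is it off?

Distance(D, B) = 25.3 — off by 5.10.

W = (0.00, 0.00) ✓; W.y = 0.00, S.y = 0.00 ✓; |WS| = 39.00 ✓; ∠(QS, SW) = 90.00° ✓; |QS| = 7.100 ✓; bearing(Q→D) − bearing(Q→S) = 84.00° ✓; |QD| = 7.100 ✓; ∠(QD, DB) = 90.00° ✓; |DB| = 20.20 ✗.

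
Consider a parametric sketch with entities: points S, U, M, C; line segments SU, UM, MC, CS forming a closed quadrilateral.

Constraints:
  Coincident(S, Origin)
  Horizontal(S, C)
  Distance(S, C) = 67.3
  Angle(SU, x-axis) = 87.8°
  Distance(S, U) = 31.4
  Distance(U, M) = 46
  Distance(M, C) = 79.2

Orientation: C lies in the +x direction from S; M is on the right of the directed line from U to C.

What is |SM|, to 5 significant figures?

16.933

S is at the origin; SC is horizontal with |SC| = 67.3 and C in +x, so C = (67.3, 0). SU runs at 87.8° with |SU| = 31.4, so U = (1.2054, 31.377). M is determined by |UM| = 46.0 and |MC| = 79.2 together: it lies at the intersection of circle(U, 46.0) and circle(C, 79.2). With |UC| = 73.164, the foot of the radical line on UC is 8.1759 from U and the perpendicular offset is √(46.0² − 8.1759²) = 45.268. Taking the right-of-UC solution: M = (-10.822, -13.023).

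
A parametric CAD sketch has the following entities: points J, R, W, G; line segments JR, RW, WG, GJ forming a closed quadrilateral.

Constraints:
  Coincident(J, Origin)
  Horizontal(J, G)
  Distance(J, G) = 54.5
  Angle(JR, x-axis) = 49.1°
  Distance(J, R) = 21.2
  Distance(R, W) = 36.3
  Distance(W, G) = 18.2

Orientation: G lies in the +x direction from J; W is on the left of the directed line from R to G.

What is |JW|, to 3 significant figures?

53.2

Checks: |RW| = 36.30 ✓; |WG| = 18.20 ✓.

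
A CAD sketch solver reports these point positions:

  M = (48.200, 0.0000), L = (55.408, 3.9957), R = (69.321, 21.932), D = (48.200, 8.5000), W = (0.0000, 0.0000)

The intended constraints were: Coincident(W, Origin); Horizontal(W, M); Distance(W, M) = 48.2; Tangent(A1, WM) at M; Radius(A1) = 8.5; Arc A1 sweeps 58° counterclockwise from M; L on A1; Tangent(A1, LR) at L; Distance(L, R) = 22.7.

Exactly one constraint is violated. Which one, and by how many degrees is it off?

Tangent(A1, LR) at L — off by 5.80°.

W = (0.00, 0.00) ✓; W.y = 0.00, M.y = 0.00 ✓; |WM| = 48.20 ✓; ∠(DM, MW) = 90.00° ✓; |DM| = 8.500 ✓; bearing(D→L) − bearing(D→M) = 58.00° ✓; |DL| = 8.500 ✓; ∠(DL, LR) = 95.80° ✗; |LR| = 22.70 ✓.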